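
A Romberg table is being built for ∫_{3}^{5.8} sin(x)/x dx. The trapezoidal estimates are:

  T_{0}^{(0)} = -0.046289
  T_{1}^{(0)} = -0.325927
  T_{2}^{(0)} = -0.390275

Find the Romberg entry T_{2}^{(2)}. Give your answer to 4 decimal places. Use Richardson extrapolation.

-0.4112

T_{1}^{(1)} = (4·(-0.325927) − (-0.046289)) / 3 = -0.419140
T_{2}^{(1)} = -0.390275 + (-0.390275 − (-0.325927))/3 = -0.411724
T_{2}^{(2)} = (16·(-0.411724) − (-0.419140)) / 15 = -0.411230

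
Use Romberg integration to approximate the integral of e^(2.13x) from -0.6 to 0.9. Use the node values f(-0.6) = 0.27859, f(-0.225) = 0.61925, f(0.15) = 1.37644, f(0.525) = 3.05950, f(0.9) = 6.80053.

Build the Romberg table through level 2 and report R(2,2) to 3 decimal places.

3.063

R(0,0) (trapezoid, 1 panel, h=1.5000): 5.30934
R(1,0) (trapezoid, 2 panels, h=0.7500): 3.68700
R(2,0) (trapezoid, 4 panels, h=0.3750): 3.22303
R(1,1) = 3.68700 + (3.68700 − 5.30934)/3 = 3.14622
R(2,1) = 3.22303 + (3.22303 − 3.68700)/3 = 3.06837
R(2,2) = 3.06837 + (3.06837 − 3.14622)/15 = 3.06318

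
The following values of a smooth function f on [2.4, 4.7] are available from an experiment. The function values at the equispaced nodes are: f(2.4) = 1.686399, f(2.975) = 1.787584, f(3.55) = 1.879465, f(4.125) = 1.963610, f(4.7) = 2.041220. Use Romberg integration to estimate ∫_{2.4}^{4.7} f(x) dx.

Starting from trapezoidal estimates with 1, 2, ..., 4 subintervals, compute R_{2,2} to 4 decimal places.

R_{0,0} (trapezoid, 1 panel, h=2.3000): 4.286762
R_{1,0} (trapezoid, 2 panels, h=1.1500): 4.304766
R_{2,0} (trapezoid, 4 panels, h=0.5750): 4.309319
R_{1,1} = 4.304766 + (4.304766 − 4.286762)/3 = 4.310767
R_{2,1} = 4.309319 + (4.309319 − 4.304766)/3 = 4.310837
R_{2,2} = 4.310837 + (4.310837 − 4.310767)/15 = 4.310842

4.3108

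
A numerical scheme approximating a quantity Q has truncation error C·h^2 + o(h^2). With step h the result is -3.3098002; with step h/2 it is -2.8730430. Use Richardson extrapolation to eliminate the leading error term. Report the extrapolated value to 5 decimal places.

-2.72746

The leading error scales as h^2; refining by a factor of 2 reduces it by 2^2 = 4.
Extrapolated value = (4·A(h/2) − A(h)) / (4 − 1)
= (4·(-2.8730430) − (-3.3098002)) / 3
= -8.1823718 / 3 = -2.7274573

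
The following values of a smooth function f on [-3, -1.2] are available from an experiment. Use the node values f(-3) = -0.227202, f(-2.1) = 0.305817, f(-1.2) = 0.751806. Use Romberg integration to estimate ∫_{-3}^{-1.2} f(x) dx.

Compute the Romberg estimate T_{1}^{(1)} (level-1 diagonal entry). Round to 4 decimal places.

0.5244

T_{0}^{(0)} (trapezoid, 1 panel, h=1.8000): 0.472144
T_{1}^{(0)} (trapezoid, 2 panels, h=0.9000): 0.511307
T_{1}^{(1)} = 0.511307 + (0.511307 − 0.472144)/3 = 0.524361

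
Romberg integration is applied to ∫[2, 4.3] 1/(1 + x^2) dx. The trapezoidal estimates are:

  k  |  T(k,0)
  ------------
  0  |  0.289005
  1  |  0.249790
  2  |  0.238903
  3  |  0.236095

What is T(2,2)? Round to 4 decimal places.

0.2352

T(1,1) = 0.249790 + (0.249790 − 0.289005)/3 = 0.236718
T(2,1) = 0.238903 + (0.238903 − 0.249790)/3 = 0.235274
T(2,2) = (16·0.235274 − 0.236718) / 15 = 0.235178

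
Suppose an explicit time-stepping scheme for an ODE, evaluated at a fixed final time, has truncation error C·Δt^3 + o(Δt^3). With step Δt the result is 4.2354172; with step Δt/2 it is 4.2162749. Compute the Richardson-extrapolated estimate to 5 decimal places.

The leading error scales as Δt^3; refining by a factor of 2 reduces it by 2^3 = 8.
Extrapolated value = (8·A(Δt/2) − A(Δt)) / (8 − 1)
= (8·4.2162749 − 4.2354172) / 7
= 29.4947820 / 7 = 4.2135403

4.21354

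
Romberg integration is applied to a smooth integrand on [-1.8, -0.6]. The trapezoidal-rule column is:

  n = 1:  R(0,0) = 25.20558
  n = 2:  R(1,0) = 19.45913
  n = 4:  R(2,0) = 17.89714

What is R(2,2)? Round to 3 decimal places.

Richardson extrapolation on the trapezoidal column (denominator 4−1=3):
R(1,1) = (4·19.45913 − 25.20558) / 3 = 17.54365
R(2,1) = (4·17.89714 − 19.45913) / 3 = 17.37648
R(2,2) = 17.37648 + (17.37648 − 17.54365)/15 = 17.36534

17.365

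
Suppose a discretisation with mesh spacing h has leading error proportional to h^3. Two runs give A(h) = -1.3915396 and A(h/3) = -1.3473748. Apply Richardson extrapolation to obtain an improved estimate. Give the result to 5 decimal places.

The leading error scales as h^3; refining by a factor of 3 reduces it by 3^3 = 27.
Extrapolated value = (27·A(h/3) − A(h)) / (27 − 1)
= (27·(-1.3473748) − (-1.3915396)) / 26
= -34.9875800 / 26 = -1.3456762

-1.34568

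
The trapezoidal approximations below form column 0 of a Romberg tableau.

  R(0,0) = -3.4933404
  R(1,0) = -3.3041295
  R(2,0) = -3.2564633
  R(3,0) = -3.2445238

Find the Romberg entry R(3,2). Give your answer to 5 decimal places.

-3.24054

Richardson extrapolation on the trapezoidal column (denominator 4−1=3):
R(2,1) = (4·(-3.2564633) − (-3.3041295)) / 3 = -3.2405746
R(3,1) = -3.2445238 + (-3.2445238 − (-3.2564633))/3 = -3.2405440
R(3,2) = (16·(-3.2405440) − (-3.2405746)) / 15 = -3.2405420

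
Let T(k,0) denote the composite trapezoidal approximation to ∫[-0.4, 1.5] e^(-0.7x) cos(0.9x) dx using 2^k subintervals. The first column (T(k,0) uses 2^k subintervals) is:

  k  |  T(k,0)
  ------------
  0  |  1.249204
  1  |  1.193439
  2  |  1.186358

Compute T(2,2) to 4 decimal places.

1.1846

Richardson extrapolation on the trapezoidal column (denominator 4−1=3):
T(1,1) = 1.193439 + (1.193439 − 1.249204)/3 = 1.174851
T(2,1) = (4·1.186358 − 1.193439) / 3 = 1.183998
T(2,2) = (16·1.183998 − 1.174851) / 15 = 1.184608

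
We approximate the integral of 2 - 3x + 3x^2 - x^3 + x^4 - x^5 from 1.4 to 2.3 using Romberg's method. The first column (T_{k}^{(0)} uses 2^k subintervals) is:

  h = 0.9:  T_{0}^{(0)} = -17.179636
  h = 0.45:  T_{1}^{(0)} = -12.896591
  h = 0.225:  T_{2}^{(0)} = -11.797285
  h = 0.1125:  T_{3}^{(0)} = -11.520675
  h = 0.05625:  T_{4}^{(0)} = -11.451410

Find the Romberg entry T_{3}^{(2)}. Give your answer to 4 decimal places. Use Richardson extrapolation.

T_{2}^{(1)} = -11.797285 + (-11.797285 − (-12.896591))/3 = -11.430850
T_{3}^{(1)} = (4·(-11.520675) − (-11.797285)) / 3 = -11.428472
T_{3}^{(2)} = -11.428472 + (-11.428472 − (-11.430850))/15 = -11.428313
(Column j=1 coincides with Simpson's rule on the same nodes.)

-11.4283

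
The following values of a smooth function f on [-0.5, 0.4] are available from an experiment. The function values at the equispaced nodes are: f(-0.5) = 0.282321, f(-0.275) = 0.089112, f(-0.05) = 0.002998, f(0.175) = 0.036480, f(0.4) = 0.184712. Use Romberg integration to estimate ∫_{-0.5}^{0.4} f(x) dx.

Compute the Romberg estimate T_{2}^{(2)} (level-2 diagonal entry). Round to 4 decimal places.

T_{0}^{(0)} (trapezoid, 1 panel, h=0.9000): 0.210165
T_{1}^{(0)} (trapezoid, 2 panels, h=0.4500): 0.106432
T_{2}^{(0)} (trapezoid, 4 panels, h=0.2250): 0.081474
T_{1}^{(1)} = 0.106432 + (0.106432 − 0.210165)/3 = 0.071854
T_{2}^{(1)} = 0.081474 + (0.081474 − 0.106432)/3 = 0.073155
T_{2}^{(2)} = 0.073155 + (0.073155 − 0.071854)/15 = 0.073242

0.0732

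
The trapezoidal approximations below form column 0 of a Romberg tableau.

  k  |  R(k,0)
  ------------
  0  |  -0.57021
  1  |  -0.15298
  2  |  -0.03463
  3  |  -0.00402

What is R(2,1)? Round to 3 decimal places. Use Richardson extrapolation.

0.005

R(2,1) = (4·(-0.03463) − (-0.15298)) / 3 = 0.00482
(Column j=1 coincides with Simpson's rule on the same nodes.)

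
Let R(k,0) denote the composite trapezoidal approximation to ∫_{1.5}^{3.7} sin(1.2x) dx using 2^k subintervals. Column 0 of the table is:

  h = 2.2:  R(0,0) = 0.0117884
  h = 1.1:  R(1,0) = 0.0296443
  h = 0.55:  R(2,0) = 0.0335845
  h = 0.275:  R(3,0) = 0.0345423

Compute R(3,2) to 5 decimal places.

R(2,1) = 0.0335845 + (0.0335845 − 0.0296443)/3 = 0.0348979
R(3,1) = 0.0345423 + (0.0345423 − 0.0335845)/3 = 0.0348616
R(3,2) = 0.0348616 + (0.0348616 − 0.0348979)/15 = 0.0348592

0.03486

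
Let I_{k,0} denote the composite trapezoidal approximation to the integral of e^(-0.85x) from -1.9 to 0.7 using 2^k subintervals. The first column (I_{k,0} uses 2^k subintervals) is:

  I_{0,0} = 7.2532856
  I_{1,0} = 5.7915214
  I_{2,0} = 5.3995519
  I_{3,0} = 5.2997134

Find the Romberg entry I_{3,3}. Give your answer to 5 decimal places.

5.26627

I_{1,1} = (4·5.7915214 − 7.2532856) / 3 = 5.3042667
I_{2,1} = (4·5.3995519 − 5.7915214) / 3 = 5.2688954
I_{3,1} = (4·5.2997134 − 5.3995519) / 3 = 5.2664339
I_{2,2} = 5.2688954 + (5.2688954 − 5.3042667)/15 = 5.2665373
I_{3,2} = (16·5.2664339 − 5.2688954) / 15 = 5.2662698
I_{3,3} = (64·5.2662698 − 5.2665373) / 63 = 5.2662656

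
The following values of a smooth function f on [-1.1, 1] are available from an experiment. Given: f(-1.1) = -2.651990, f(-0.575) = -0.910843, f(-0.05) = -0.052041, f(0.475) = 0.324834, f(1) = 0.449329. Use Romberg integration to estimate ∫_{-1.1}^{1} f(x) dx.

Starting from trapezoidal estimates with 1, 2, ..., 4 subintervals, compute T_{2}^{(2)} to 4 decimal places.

T_{0}^{(0)} (trapezoid, 1 panel, h=2.1000): -2.312794
T_{1}^{(0)} (trapezoid, 2 panels, h=1.0500): -1.211040
T_{2}^{(0)} (trapezoid, 4 panels, h=0.5250): -0.913175
T_{1}^{(1)} = -1.211040 + (-1.211040 − (-2.312794))/3 = -0.843789
T_{2}^{(1)} = -0.913175 + (-0.913175 − (-1.211040))/3 = -0.813887
T_{2}^{(2)} = -0.813887 + (-0.813887 − (-0.843789))/15 = -0.811894

-0.8119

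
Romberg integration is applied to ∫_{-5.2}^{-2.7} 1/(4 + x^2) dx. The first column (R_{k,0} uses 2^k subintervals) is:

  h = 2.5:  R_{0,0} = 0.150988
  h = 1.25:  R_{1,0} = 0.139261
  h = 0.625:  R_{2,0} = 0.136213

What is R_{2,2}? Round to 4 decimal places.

Richardson extrapolation on the trapezoidal column (denominator 4−1=3):
R_{1,1} = 0.139261 + (0.139261 − 0.150988)/3 = 0.135352
R_{2,1} = 0.136213 + (0.136213 − 0.139261)/3 = 0.135197
R_{2,2} = 0.135197 + (0.135197 − 0.135352)/15 = 0.135187

0.1352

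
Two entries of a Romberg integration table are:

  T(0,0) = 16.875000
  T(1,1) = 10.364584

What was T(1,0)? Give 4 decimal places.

11.9922

From T(1,1) = (4·T(1,0) − T(0,0))/3, solve for T(1,0):
4·T(1,0) = 3·10.364584 + 16.875000 = 47.968752
T(1,0) = 11.992188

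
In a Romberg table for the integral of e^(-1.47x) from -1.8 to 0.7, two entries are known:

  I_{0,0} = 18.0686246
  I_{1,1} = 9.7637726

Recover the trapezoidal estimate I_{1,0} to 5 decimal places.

From I_{1,1} = (4·I_{1,0} − I_{0,0})/3, solve for I_{1,0}:
4·I_{1,0} = 3·9.7637726 + 18.0686246 = 47.3599424
I_{1,0} = 11.8399856

11.83999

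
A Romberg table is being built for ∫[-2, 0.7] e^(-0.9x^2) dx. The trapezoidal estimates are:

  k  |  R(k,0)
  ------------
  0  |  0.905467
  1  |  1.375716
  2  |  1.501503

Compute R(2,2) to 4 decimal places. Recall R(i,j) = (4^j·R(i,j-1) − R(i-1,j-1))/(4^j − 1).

1.5442

R(1,1) = 1.375716 + (1.375716 − 0.905467)/3 = 1.532466
R(2,1) = 1.501503 + (1.501503 − 1.375716)/3 = 1.543432
R(2,2) = (16·1.543432 − 1.532466) / 15 = 1.544163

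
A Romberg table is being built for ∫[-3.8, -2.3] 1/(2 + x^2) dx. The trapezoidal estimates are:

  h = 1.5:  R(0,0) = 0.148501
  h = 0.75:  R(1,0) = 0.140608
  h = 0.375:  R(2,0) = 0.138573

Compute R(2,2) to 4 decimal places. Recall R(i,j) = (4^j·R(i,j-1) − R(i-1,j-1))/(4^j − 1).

0.1379

Richardson extrapolation on the trapezoidal column (denominator 4−1=3):
R(1,1) = (4·0.140608 − 0.148501) / 3 = 0.137977
R(2,1) = (4·0.138573 − 0.140608) / 3 = 0.137895
R(2,2) = (16·0.137895 − 0.137977) / 15 = 0.137890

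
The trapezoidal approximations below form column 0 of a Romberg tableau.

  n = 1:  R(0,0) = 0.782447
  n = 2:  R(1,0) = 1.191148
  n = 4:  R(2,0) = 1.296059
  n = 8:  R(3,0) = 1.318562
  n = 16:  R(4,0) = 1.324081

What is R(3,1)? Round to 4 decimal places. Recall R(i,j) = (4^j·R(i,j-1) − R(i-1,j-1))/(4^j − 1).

Richardson extrapolation on the trapezoidal column (denominator 4−1=3):
R(3,1) = (4·1.318562 − 1.296059) / 3 = 1.326063
(Column j=1 coincides with Simpson's rule on the same nodes.)

1.3261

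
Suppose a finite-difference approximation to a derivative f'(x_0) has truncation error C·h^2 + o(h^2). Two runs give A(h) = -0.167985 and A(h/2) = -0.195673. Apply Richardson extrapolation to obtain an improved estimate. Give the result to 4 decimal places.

-0.2049

The leading error scales as h^2; refining by a factor of 2 reduces it by 2^2 = 4.
Extrapolated value = (4·A(h/2) − A(h)) / (4 − 1)
= (4·(-0.195673) − (-0.167985)) / 3
= -0.614707 / 3 = -0.204902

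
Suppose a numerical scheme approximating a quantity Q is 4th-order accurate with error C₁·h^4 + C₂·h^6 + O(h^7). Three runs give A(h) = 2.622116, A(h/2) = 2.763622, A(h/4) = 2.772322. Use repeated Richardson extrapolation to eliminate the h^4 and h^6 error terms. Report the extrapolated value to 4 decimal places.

First eliminate the h^4 term (factor 2^4 = 16):
  B₁ = (16·2.763622 − 2.622116)/15 = 2.773056
  B₂ = (16·2.772322 − 2.763622)/15 = 2.772902
Then eliminate the h^6 term (factor 2^6 = 64):
  (64·2.772902 − 2.773056)/63 = 2.772900

2.7729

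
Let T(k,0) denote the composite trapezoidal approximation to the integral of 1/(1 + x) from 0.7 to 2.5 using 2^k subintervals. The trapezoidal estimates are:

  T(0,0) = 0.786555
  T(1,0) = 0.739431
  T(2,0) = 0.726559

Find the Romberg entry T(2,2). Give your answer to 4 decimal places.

T(1,1) = (4·0.739431 − 0.786555) / 3 = 0.723723
T(2,1) = 0.726559 + (0.726559 − 0.739431)/3 = 0.722268
T(2,2) = 0.722268 + (0.722268 − 0.723723)/15 = 0.722171

0.7222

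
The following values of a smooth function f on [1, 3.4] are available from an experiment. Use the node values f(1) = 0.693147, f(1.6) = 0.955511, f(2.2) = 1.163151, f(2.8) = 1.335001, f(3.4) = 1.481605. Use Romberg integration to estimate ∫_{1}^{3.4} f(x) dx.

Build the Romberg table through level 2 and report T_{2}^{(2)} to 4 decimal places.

2.7327

T_{0}^{(0)} (trapezoid, 1 panel, h=2.4000): 2.609702
T_{1}^{(0)} (trapezoid, 2 panels, h=1.2000): 2.700632
T_{2}^{(0)} (trapezoid, 4 panels, h=0.6000): 2.724623
T_{1}^{(1)} = 2.700632 + (2.700632 − 2.609702)/3 = 2.730942
T_{2}^{(1)} = 2.724623 + (2.724623 − 2.700632)/3 = 2.732620
T_{2}^{(2)} = 2.732620 + (2.732620 − 2.730942)/15 = 2.732732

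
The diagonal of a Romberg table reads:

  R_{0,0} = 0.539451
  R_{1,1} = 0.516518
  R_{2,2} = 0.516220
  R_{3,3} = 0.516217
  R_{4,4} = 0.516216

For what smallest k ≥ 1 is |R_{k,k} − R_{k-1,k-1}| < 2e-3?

|R_{1,1} − R_{0,0}| = 0.022933 ≥ 2e-3
|R_{2,2} − R_{1,1}| = 0.000298 < 2e-3

k = 2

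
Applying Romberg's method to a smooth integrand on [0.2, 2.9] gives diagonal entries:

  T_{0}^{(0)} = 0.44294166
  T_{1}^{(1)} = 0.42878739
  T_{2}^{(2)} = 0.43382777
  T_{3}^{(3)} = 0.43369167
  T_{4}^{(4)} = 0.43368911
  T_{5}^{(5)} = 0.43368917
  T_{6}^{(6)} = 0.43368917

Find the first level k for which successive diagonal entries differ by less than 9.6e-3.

|T_{1}^{(1)} − T_{0}^{(0)}| = 0.01415427 ≥ 9.6e-3
|T_{2}^{(2)} − T_{1}^{(1)}| = 0.00504038 < 9.6e-3

k = 2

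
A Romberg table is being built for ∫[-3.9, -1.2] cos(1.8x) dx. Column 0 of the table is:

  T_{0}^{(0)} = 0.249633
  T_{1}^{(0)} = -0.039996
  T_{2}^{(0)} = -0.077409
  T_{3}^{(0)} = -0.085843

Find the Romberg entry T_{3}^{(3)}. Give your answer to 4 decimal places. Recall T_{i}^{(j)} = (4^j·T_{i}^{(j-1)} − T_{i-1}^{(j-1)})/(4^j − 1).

-0.0886

T_{1}^{(1)} = (4·(-0.039996) − 0.249633) / 3 = -0.136539
T_{2}^{(1)} = -0.077409 + (-0.077409 − (-0.039996))/3 = -0.089880
T_{3}^{(1)} = (4·(-0.085843) − (-0.077409)) / 3 = -0.088654
T_{2}^{(2)} = -0.089880 + (-0.089880 − (-0.136539))/15 = -0.086769
T_{3}^{(2)} = -0.088654 + (-0.088654 − (-0.089880))/15 = -0.088572
T_{3}^{(3)} = -0.088572 + (-0.088572 − (-0.086769))/63 = -0.088601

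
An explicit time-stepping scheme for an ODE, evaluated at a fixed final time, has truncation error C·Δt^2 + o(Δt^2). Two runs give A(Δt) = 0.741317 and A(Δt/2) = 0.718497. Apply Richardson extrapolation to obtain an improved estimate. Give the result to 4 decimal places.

0.7109

The leading error scales as Δt^2; refining by a factor of 2 reduces it by 2^2 = 4.
Extrapolated value = (4·A(Δt/2) − A(Δt)) / (4 − 1)
= (4·0.718497 − 0.741317) / 3
= 2.132671 / 3 = 0.710890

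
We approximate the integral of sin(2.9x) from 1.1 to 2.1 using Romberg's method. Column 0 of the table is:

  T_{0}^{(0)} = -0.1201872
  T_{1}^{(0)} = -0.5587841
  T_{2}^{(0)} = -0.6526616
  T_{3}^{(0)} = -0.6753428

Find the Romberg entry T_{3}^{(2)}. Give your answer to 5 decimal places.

-0.68283

Richardson extrapolation on the trapezoidal column (denominator 4−1=3):
T_{2}^{(1)} = (4·(-0.6526616) − (-0.5587841)) / 3 = -0.6839541
T_{3}^{(1)} = -0.6753428 + (-0.6753428 − (-0.6526616))/3 = -0.6829032
T_{3}^{(2)} = -0.6829032 + (-0.6829032 − (-0.6839541))/15 = -0.6828331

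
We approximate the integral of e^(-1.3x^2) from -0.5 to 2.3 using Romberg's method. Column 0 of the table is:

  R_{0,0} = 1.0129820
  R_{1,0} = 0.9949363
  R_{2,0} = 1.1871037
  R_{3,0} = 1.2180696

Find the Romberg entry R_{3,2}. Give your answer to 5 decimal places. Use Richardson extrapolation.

R_{2,1} = 1.1871037 + (1.1871037 − 0.9949363)/3 = 1.2511595
R_{3,1} = 1.2180696 + (1.2180696 − 1.1871037)/3 = 1.2283916
R_{3,2} = (16·1.2283916 − 1.2511595) / 15 = 1.2268737
(Column j=1 coincides with Simpson's rule on the same nodes.)

1.22687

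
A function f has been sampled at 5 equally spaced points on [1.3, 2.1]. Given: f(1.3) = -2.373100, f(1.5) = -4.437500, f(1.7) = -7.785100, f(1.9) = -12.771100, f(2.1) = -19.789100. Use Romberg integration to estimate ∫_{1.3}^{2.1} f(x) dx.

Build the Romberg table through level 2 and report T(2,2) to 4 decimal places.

T(0,0) (trapezoid, 1 panel, h=0.8000): -8.864880
T(1,0) (trapezoid, 2 panels, h=0.4000): -7.546480
T(2,0) (trapezoid, 4 panels, h=0.2000): -7.214960
T(1,1) = -7.546480 + (-7.546480 − (-8.864880))/3 = -7.107013
T(2,1) = -7.214960 + (-7.214960 − (-7.546480))/3 = -7.104453
T(2,2) = -7.104453 + (-7.104453 − (-7.107013))/15 = -7.104282

-7.1043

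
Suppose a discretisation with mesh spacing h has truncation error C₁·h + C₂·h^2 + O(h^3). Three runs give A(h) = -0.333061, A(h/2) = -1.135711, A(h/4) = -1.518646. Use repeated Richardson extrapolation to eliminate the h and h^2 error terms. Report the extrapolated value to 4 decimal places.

-1.8893

First eliminate the h term (factor 2^1 = 2):
  B₁ = (2·(-1.135711) − (-0.333061))/1 = -1.938361
  B₂ = (2·(-1.518646) − (-1.135711))/1 = -1.901581
Then eliminate the h^2 term (factor 2^2 = 4):
  (4·(-1.901581) − (-1.938361))/3 = -1.889321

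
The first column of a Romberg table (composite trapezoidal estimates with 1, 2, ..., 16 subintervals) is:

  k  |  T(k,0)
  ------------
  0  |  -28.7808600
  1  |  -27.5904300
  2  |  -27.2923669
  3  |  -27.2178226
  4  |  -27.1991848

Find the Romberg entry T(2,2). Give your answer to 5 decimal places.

-27.19297

Richardson extrapolation on the trapezoidal column (denominator 4−1=3):
T(1,1) = -27.5904300 + (-27.5904300 − (-28.7808600))/3 = -27.1936200
T(2,1) = -27.2923669 + (-27.2923669 − (-27.5904300))/3 = -27.1930125
T(2,2) = -27.1930125 + (-27.1930125 − (-27.1936200))/15 = -27.1929720
(Column j=1 coincides with Simpson's rule on the same nodes.)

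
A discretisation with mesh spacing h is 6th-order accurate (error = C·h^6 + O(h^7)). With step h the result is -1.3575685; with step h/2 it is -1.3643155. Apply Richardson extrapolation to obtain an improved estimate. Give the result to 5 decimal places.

The leading error scales as h^6; refining by a factor of 2 reduces it by 2^6 = 64.
Extrapolated value = (64·A(h/2) − A(h)) / (64 − 1)
= (64·(-1.3643155) − (-1.3575685)) / 63
= -85.9586235 / 63 = -1.3644226

-1.36442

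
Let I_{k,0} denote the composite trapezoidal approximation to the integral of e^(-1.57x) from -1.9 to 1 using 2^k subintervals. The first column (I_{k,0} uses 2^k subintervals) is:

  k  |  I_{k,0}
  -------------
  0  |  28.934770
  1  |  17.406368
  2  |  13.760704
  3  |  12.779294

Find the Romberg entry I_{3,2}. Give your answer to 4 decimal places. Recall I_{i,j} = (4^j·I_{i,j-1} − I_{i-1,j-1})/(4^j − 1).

I_{2,1} = 13.760704 + (13.760704 − 17.406368)/3 = 12.545483
I_{3,1} = (4·12.779294 − 13.760704) / 3 = 12.452157
I_{3,2} = 12.452157 + (12.452157 − 12.545483)/15 = 12.445935

12.4459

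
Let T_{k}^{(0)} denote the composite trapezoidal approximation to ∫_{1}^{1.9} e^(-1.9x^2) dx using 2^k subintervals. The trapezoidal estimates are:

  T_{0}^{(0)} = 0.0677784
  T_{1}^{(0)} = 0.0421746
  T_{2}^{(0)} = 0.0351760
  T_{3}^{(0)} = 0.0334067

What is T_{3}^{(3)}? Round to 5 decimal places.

0.03282

T_{1}^{(1)} = 0.0421746 + (0.0421746 − 0.0677784)/3 = 0.0336400
T_{2}^{(1)} = 0.0351760 + (0.0351760 − 0.0421746)/3 = 0.0328431
T_{3}^{(1)} = (4·0.0334067 − 0.0351760) / 3 = 0.0328169
T_{2}^{(2)} = (16·0.0328431 − 0.0336400) / 15 = 0.0327900
T_{3}^{(2)} = (16·0.0328169 − 0.0328431) / 15 = 0.0328152
T_{3}^{(3)} = (64·0.0328152 − 0.0327900) / 63 = 0.0328156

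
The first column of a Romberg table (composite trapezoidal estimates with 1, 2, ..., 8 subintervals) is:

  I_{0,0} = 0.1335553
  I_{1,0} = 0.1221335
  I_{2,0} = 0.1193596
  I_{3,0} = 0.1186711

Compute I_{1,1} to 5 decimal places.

I_{1,1} = (4·0.1221335 − 0.1335553) / 3 = 0.1183262

0.11833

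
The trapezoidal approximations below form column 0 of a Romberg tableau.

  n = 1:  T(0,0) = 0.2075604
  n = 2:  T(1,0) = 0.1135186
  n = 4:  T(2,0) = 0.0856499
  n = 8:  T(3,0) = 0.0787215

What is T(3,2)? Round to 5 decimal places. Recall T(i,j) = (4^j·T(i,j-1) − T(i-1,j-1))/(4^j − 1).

0.07642

Richardson extrapolation on the trapezoidal column (denominator 4−1=3):
T(2,1) = (4·0.0856499 − 0.1135186) / 3 = 0.0763603
T(3,1) = 0.0787215 + (0.0787215 − 0.0856499)/3 = 0.0764120
T(3,2) = 0.0764120 + (0.0764120 − 0.0763603)/15 = 0.0764154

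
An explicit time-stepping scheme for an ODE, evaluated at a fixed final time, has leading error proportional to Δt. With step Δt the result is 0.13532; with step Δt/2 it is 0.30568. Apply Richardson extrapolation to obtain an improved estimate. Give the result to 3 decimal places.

The leading error scales as Δt; refining by a factor of 2 reduces it by 2^1 = 2.
Extrapolated value = (2·A(Δt/2) − A(Δt)) / (2 − 1)
= (2·0.30568 − 0.13532) / 1
= 0.47604 / 1 = 0.47604

0.476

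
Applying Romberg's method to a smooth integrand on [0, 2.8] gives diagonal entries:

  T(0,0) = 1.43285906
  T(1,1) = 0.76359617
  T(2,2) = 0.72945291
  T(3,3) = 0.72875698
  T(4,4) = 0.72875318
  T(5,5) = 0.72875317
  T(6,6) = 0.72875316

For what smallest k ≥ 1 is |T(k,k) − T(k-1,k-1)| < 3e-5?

k = 4

|T(1,1) − T(0,0)| = 0.66926289 ≥ 3e-5
|T(2,2) − T(1,1)| = 0.03414326 ≥ 3e-5
|T(3,3) − T(2,2)| = 0.00069593 ≥ 3e-5
|T(4,4) − T(3,3)| = 0.00000380 < 3e-5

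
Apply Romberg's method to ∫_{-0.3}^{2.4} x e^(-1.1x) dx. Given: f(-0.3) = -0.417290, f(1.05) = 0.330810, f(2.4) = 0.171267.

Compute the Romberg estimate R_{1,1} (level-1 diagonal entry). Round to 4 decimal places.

0.4847

R_{0,0} (trapezoid, 1 panel, h=2.7000): -0.332131
R_{1,0} (trapezoid, 2 panels, h=1.3500): 0.280528
R_{1,1} = 0.280528 + (0.280528 − (-0.332131))/3 = 0.484748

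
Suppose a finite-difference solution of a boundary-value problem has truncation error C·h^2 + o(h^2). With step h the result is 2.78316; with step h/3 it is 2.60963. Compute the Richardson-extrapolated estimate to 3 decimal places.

2.588

Extrapolated value = (9·A(h/3) − A(h)) / (9 − 1)
= (9·2.60963 − 2.78316) / 8
= 20.70351 / 8 = 2.58794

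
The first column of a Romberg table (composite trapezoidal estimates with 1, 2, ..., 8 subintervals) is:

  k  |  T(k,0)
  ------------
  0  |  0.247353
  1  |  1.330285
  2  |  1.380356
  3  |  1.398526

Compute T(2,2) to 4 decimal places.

T(1,1) = (4·1.330285 − 0.247353) / 3 = 1.691262
T(2,1) = 1.380356 + (1.380356 − 1.330285)/3 = 1.397046
T(2,2) = 1.397046 + (1.397046 − 1.691262)/15 = 1.377432
(Column j=1 coincides with Simpson's rule on the same nodes.)

1.3774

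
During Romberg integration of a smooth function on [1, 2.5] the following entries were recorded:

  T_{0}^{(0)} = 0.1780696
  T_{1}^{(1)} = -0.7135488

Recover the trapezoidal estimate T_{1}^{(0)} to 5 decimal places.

-0.49064

From T_{1}^{(1)} = (4·T_{1}^{(0)} − T_{0}^{(0)})/3, solve for T_{1}^{(0)}:
4·T_{1}^{(0)} = 3·(-0.7135488) + 0.1780696 = -1.9625768
T_{1}^{(0)} = -0.4906442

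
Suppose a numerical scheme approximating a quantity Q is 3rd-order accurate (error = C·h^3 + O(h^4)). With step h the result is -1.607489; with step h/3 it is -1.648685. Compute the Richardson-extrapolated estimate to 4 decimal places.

The leading error scales as h^3; refining by a factor of 3 reduces it by 3^3 = 27.
Extrapolated value = (27·A(h/3) − A(h)) / (27 − 1)
= (27·(-1.648685) − (-1.607489)) / 26
= -42.907006 / 26 = -1.650269

-1.6503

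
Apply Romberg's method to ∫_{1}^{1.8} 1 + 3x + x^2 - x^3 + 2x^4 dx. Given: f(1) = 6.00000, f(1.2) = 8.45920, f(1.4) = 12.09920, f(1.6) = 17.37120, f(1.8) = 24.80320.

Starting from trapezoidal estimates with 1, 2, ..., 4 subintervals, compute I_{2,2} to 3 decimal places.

10.555

I_{0,0} (trapezoid, 1 panel, h=0.8000): 12.32128
I_{1,0} (trapezoid, 2 panels, h=0.4000): 11.00032
I_{2,0} (trapezoid, 4 panels, h=0.2000): 10.66624
I_{1,1} = 11.00032 + (11.00032 − 12.32128)/3 = 10.56000
I_{2,1} = 10.66624 + (10.66624 − 11.00032)/3 = 10.55488
I_{2,2} = 10.55488 + (10.55488 − 10.56000)/15 = 10.55454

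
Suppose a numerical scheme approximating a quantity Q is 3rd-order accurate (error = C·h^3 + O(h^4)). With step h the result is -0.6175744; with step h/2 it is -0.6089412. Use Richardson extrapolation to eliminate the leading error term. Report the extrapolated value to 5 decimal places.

The leading error scales as h^3; refining by a factor of 2 reduces it by 2^3 = 8.
Extrapolated value = (8·A(h/2) − A(h)) / (8 − 1)
= (8·(-0.6089412) − (-0.6175744)) / 7
= -4.2539552 / 7 = -0.6077079

-0.60771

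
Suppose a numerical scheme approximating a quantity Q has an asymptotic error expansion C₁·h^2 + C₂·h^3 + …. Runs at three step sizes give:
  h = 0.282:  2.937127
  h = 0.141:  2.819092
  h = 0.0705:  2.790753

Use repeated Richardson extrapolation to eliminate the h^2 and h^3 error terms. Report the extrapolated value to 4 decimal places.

First eliminate the h^2 term (factor 2^2 = 4):
  B₁ = (4·2.819092 − 2.937127)/3 = 2.779747
  B₂ = (4·2.790753 − 2.819092)/3 = 2.781307
Then eliminate the h^3 term (factor 2^3 = 8):
  (8·2.781307 − 2.779747)/7 = 2.781530

2.7815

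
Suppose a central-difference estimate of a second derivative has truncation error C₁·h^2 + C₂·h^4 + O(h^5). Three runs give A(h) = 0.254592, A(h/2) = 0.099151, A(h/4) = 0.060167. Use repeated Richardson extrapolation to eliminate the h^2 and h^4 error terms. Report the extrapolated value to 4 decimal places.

First eliminate the h^2 term (factor 2^2 = 4):
  B₁ = (4·0.099151 − 0.254592)/3 = 0.047337
  B₂ = (4·0.060167 − 0.099151)/3 = 0.047172
Then eliminate the h^4 term (factor 2^4 = 16):
  (16·0.047172 − 0.047337)/15 = 0.047161

0.0472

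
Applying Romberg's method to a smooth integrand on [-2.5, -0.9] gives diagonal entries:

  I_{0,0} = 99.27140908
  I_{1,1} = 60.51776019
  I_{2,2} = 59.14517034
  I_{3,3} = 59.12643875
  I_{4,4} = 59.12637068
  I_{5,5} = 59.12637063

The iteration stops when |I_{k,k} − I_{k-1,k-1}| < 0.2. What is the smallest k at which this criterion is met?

|I_{1,1} − I_{0,0}| = 38.75364889 ≥ 0.2
|I_{2,2} − I_{1,1}| = 1.37258985 ≥ 0.2
|I_{3,3} − I_{2,2}| = 0.01873159 < 0.2

k = 3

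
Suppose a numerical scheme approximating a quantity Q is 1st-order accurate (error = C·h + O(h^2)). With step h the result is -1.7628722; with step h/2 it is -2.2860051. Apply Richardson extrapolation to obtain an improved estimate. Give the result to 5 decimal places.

The leading error scales as h; refining by a factor of 2 reduces it by 2^1 = 2.
Extrapolated value = (2·A(h/2) − A(h)) / (2 − 1)
= (2·(-2.2860051) − (-1.7628722)) / 1
= -2.8091380 / 1 = -2.8091380

-2.80914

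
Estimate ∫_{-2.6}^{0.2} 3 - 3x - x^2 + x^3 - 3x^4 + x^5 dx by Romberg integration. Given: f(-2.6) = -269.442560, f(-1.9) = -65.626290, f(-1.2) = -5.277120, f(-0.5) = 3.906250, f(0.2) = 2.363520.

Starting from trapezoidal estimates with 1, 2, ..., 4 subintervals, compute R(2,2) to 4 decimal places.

R(0,0) (trapezoid, 1 panel, h=2.8000): -373.910656
R(1,0) (trapezoid, 2 panels, h=1.4000): -194.343296
R(2,0) (trapezoid, 4 panels, h=0.7000): -140.375676
R(1,1) = -194.343296 + (-194.343296 − (-373.910656))/3 = -134.487509
R(2,1) = -140.375676 + (-140.375676 − (-194.343296))/3 = -122.386469
R(2,2) = -122.386469 + (-122.386469 − (-134.487509))/15 = -121.579733

-121.5797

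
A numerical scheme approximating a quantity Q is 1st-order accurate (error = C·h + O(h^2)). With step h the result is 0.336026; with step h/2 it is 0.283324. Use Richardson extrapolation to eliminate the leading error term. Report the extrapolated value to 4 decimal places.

The leading error scales as h; refining by a factor of 2 reduces it by 2^1 = 2.
Extrapolated value = (2·A(h/2) − A(h)) / (2 − 1)
= (2·0.283324 − 0.336026) / 1
= 0.230622 / 1 = 0.230622

0.2306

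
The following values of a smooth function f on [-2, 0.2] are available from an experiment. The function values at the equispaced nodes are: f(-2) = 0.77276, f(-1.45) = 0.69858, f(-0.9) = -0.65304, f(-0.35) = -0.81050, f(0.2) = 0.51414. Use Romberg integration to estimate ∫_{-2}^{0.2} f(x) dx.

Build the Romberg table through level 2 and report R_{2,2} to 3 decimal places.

R_{0,0} (trapezoid, 1 panel, h=2.2000): 1.41559
R_{1,0} (trapezoid, 2 panels, h=1.1000): -0.01055
R_{2,0} (trapezoid, 4 panels, h=0.5500): -0.06683
R_{1,1} = -0.01055 + (-0.01055 − 1.41559)/3 = -0.48593
R_{2,1} = -0.06683 + (-0.06683 − (-0.01055))/3 = -0.08559
R_{2,2} = -0.08559 + (-0.08559 − (-0.48593))/15 = -0.05890

-0.059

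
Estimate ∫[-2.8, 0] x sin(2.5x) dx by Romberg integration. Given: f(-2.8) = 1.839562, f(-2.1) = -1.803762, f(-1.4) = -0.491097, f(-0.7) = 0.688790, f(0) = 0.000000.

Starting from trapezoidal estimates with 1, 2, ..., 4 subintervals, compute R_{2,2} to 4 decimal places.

-0.8927

R_{0,0} (trapezoid, 1 panel, h=2.8000): 2.575387
R_{1,0} (trapezoid, 2 panels, h=1.4000): 0.600158
R_{2,0} (trapezoid, 4 panels, h=0.7000): -0.480402
R_{1,1} = 0.600158 + (0.600158 − 2.575387)/3 = -0.058252
R_{2,1} = -0.480402 + (-0.480402 − 0.600158)/3 = -0.840589
R_{2,2} = -0.840589 + (-0.840589 − (-0.058252))/15 = -0.892745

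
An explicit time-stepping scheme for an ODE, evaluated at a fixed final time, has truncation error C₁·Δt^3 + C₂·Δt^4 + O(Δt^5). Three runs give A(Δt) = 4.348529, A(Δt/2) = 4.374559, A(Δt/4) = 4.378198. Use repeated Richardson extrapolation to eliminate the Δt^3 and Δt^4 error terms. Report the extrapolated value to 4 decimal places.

First eliminate the Δt^3 term (factor 2^3 = 8):
  B₁ = (8·4.374559 − 4.348529)/7 = 4.378278
  B₂ = (8·4.378198 − 4.374559)/7 = 4.378718
Then eliminate the Δt^4 term (factor 2^4 = 16):
  (16·4.378718 − 4.378278)/15 = 4.378747

4.3787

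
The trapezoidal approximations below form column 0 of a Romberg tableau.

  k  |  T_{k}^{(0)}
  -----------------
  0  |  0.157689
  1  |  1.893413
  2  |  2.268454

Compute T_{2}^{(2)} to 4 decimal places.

2.3882

Richardson extrapolation on the trapezoidal column (denominator 4−1=3):
T_{1}^{(1)} = (4·1.893413 − 0.157689) / 3 = 2.471988
T_{2}^{(1)} = 2.268454 + (2.268454 − 1.893413)/3 = 2.393468
T_{2}^{(2)} = (16·2.393468 − 2.471988) / 15 = 2.388233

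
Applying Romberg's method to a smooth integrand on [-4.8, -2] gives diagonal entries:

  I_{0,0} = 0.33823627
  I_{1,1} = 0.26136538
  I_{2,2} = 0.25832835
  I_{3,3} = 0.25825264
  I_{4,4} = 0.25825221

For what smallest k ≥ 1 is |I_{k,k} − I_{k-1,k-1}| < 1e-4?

k = 3

|I_{1,1} − I_{0,0}| = 0.07687089 ≥ 1e-4
|I_{2,2} − I_{1,1}| = 0.00303703 ≥ 1e-4
|I_{3,3} − I_{2,2}| = 0.00007571 < 1e-4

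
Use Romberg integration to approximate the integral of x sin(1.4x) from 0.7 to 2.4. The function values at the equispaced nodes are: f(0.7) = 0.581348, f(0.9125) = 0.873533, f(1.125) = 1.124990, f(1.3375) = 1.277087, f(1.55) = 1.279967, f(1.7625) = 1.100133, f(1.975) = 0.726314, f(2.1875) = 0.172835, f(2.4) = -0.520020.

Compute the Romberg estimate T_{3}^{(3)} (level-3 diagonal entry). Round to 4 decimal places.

T_{0}^{(0)} (trapezoid, 1 panel, h=1.7000): 0.052129
T_{1}^{(0)} (trapezoid, 2 panels, h=0.8500): 1.114036
T_{2}^{(0)} (trapezoid, 4 panels, h=0.4250): 1.343822
T_{3}^{(0)} (trapezoid, 8 panels, h=0.2125): 1.399424
T_{1}^{(1)} = 1.114036 + (1.114036 − 0.052129)/3 = 1.468005
T_{2}^{(1)} = 1.343822 + (1.343822 − 1.114036)/3 = 1.420417
T_{3}^{(1)} = 1.399424 + (1.399424 − 1.343822)/3 = 1.417958
T_{2}^{(2)} = 1.420417 + (1.420417 − 1.468005)/15 = 1.417244
T_{3}^{(2)} = 1.417958 + (1.417958 − 1.420417)/15 = 1.417794
T_{3}^{(3)} = 1.417794 + (1.417794 − 1.417244)/63 = 1.417803

1.4178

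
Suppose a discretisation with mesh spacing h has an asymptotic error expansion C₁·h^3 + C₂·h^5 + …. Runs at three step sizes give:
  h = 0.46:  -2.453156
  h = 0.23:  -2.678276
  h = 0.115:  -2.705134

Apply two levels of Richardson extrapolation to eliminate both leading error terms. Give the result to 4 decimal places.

-2.7089

First eliminate the h^3 term (factor 2^3 = 8):
  B₁ = (8·(-2.678276) − (-2.453156))/7 = -2.710436
  B₂ = (8·(-2.705134) − (-2.678276))/7 = -2.708971
Then eliminate the h^5 term (factor 2^5 = 32):
  (32·(-2.708971) − (-2.710436))/31 = -2.708924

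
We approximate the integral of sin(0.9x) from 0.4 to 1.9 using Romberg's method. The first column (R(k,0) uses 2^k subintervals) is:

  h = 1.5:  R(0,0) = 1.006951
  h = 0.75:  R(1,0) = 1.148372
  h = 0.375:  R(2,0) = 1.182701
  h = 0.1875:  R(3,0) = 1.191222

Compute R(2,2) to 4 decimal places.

Richardson extrapolation on the trapezoidal column (denominator 4−1=3):
R(1,1) = (4·1.148372 − 1.006951) / 3 = 1.195512
R(2,1) = (4·1.182701 − 1.148372) / 3 = 1.194144
R(2,2) = (16·1.194144 − 1.195512) / 15 = 1.194053

1.1941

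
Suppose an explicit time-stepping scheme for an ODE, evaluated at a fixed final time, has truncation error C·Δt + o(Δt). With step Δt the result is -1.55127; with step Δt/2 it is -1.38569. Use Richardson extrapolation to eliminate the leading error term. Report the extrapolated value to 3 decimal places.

Extrapolated value = (2·A(Δt/2) − A(Δt)) / (2 − 1)
= (2·(-1.38569) − (-1.55127)) / 1
= -1.22011 / 1 = -1.22011

-1.220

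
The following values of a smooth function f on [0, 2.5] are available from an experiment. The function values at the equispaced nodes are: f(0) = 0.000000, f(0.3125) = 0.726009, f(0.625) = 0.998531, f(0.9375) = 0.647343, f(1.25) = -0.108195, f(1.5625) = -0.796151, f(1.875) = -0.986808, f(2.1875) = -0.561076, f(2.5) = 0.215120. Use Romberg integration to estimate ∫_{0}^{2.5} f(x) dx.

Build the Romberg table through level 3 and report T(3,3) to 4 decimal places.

T(0,0) (trapezoid, 1 panel, h=2.5000): 0.268900
T(1,0) (trapezoid, 2 panels, h=1.2500): -0.000794
T(2,0) (trapezoid, 4 panels, h=0.6250): 0.006930
T(3,0) (trapezoid, 8 panels, h=0.3125): 0.008504
T(1,1) = -0.000794 + (-0.000794 − 0.268900)/3 = -0.090692
T(2,1) = 0.006930 + (0.006930 − (-0.000794))/3 = 0.009505
T(3,1) = 0.008504 + (0.008504 − 0.006930)/3 = 0.009029
T(2,2) = 0.009505 + (0.009505 − (-0.090692))/15 = 0.016185
T(3,2) = 0.009029 + (0.009029 − 0.009505)/15 = 0.008997
T(3,3) = 0.008997 + (0.008997 − 0.016185)/63 = 0.008883

0.0089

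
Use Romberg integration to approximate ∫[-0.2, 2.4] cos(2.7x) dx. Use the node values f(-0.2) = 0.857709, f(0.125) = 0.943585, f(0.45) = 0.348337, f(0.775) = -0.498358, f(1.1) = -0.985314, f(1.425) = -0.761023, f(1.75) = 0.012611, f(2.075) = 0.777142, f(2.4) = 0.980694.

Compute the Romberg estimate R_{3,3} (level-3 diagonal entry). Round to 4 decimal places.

0.2608

R_{0,0} (trapezoid, 1 panel, h=2.6000): 2.389924
R_{1,0} (trapezoid, 2 panels, h=1.3000): -0.085946
R_{2,0} (trapezoid, 4 panels, h=0.6500): 0.191643
R_{3,0} (trapezoid, 8 panels, h=0.3250): 0.245759
R_{1,1} = -0.085946 + (-0.085946 − 2.389924)/3 = -0.911236
R_{2,1} = 0.191643 + (0.191643 − (-0.085946))/3 = 0.284173
R_{3,1} = 0.245759 + (0.245759 − 0.191643)/3 = 0.263798
R_{2,2} = 0.284173 + (0.284173 − (-0.911236))/15 = 0.363867
R_{3,2} = 0.263798 + (0.263798 − 0.284173)/15 = 0.262440
R_{3,3} = 0.262440 + (0.262440 − 0.363867)/63 = 0.260830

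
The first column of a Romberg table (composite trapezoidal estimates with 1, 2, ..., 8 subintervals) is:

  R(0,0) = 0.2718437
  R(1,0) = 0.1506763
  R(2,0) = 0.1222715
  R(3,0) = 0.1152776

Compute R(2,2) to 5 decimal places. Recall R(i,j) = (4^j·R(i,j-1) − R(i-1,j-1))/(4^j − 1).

0.11297

R(1,1) = 0.1506763 + (0.1506763 − 0.2718437)/3 = 0.1102872
R(2,1) = (4·0.1222715 − 0.1506763) / 3 = 0.1128032
R(2,2) = 0.1128032 + (0.1128032 − 0.1102872)/15 = 0.1129709
(Column j=1 coincides with Simpson's rule on the same nodes.)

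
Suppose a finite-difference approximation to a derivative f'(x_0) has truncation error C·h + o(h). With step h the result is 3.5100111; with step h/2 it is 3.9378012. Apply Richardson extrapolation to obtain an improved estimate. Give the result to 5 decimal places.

The leading error scales as h; refining by a factor of 2 reduces it by 2^1 = 2.
Extrapolated value = (2·A(h/2) − A(h)) / (2 − 1)
= (2·3.9378012 − 3.5100111) / 1
= 4.3655913 / 1 = 4.3655913

4.36559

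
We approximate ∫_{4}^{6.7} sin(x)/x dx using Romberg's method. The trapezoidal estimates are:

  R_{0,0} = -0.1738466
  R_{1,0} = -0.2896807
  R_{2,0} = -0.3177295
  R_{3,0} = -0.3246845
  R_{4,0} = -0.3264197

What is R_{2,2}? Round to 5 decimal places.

-0.32700

R_{1,1} = -0.2896807 + (-0.2896807 − (-0.1738466))/3 = -0.3282921
R_{2,1} = -0.3177295 + (-0.3177295 − (-0.2896807))/3 = -0.3270791
R_{2,2} = -0.3270791 + (-0.3270791 − (-0.3282921))/15 = -0.3269982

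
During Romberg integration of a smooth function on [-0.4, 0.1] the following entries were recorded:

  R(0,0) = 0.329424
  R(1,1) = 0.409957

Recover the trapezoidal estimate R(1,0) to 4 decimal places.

From R(1,1) = (4·R(1,0) − R(0,0))/3, solve for R(1,0):
4·R(1,0) = 3·0.409957 + 0.329424 = 1.559295
R(1,0) = 0.389824

0.3898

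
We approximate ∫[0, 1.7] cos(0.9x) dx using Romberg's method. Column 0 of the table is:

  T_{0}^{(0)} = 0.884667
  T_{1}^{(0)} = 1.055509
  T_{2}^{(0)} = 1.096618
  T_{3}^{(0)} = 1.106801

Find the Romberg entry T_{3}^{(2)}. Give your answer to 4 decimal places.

Richardson extrapolation on the trapezoidal column (denominator 4−1=3):
T_{2}^{(1)} = (4·1.096618 − 1.055509) / 3 = 1.110321
T_{3}^{(1)} = (4·1.106801 − 1.096618) / 3 = 1.110195
T_{3}^{(2)} = (16·1.110195 − 1.110321) / 15 = 1.110187

1.1102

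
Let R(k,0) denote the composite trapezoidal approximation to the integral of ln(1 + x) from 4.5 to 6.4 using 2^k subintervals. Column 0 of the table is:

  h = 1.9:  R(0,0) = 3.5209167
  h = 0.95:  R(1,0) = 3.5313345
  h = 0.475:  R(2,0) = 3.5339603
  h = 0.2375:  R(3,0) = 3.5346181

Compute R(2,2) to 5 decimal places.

3.53484

R(1,1) = (4·3.5313345 − 3.5209167) / 3 = 3.5348071
R(2,1) = (4·3.5339603 − 3.5313345) / 3 = 3.5348356
R(2,2) = (16·3.5348356 − 3.5348071) / 15 = 3.5348375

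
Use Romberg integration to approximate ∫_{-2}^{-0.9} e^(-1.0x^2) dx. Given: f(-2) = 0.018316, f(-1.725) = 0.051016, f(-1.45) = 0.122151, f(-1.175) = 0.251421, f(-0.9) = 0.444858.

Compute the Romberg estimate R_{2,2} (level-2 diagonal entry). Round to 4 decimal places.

R_{0,0} (trapezoid, 1 panel, h=1.1000): 0.254746
R_{1,0} (trapezoid, 2 panels, h=0.5500): 0.194556
R_{2,0} (trapezoid, 4 panels, h=0.2750): 0.180448
R_{1,1} = 0.194556 + (0.194556 − 0.254746)/3 = 0.174493
R_{2,1} = 0.180448 + (0.180448 − 0.194556)/3 = 0.175745
R_{2,2} = 0.175745 + (0.175745 − 0.174493)/15 = 0.175828

0.1758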